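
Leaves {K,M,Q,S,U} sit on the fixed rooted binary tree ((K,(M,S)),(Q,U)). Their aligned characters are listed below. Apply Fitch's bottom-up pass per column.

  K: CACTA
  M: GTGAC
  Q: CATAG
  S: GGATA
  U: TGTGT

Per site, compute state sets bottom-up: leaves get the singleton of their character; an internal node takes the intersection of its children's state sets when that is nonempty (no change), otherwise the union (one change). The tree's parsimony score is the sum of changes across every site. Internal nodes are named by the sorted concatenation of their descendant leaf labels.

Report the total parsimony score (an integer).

MS@0: {G} ∩ {G} = {G} (intersection, +0)
KMS@0: {C} ∪ {G} = {C,G} (union, +1)
QU@0: {C} ∪ {T} = {C,T} (union, +1)
KMQSU@0: {C,G} ∩ {C,T} = {C} (intersection, +0)
MS@1: {T} ∪ {G} = {G,T} (union, +1)
KMS@1: {A} ∪ {G,T} = {A,G,T} (union, +1)
QU@1: {A} ∪ {G} = {A,G} (union, +1)
KMQSU@1: {A,G,T} ∩ {A,G} = {A,G} (intersection, +0)
MS@2: {G} ∪ {A} = {A,G} (union, +1)
KMS@2: {C} ∪ {A,G} = {A,C,G} (union, +1)
QU@2: {T} ∩ {T} = {T} (intersection, +0)
KMQSU@2: {A,C,G} ∪ {T} = {A,C,G,T} (union, +1)
MS@3: {A} ∪ {T} = {A,T} (union, +1)
KMS@3: {T} ∩ {A,T} = {T} (intersection, +0)
QU@3: {A} ∪ {G} = {A,G} (union, +1)
KMQSU@3: {T} ∪ {A,G} = {A,G,T} (union, +1)
MS@4: {C} ∪ {A} = {A,C} (union, +1)
KMS@4: {A} ∩ {A,C} = {A} (intersection, +0)
QU@4: {G} ∪ {T} = {G,T} (union, +1)
KMQSU@4: {A} ∪ {G,T} = {A,G,T} (union, +1)
per-site changes: [2, 3, 3, 3, 3]; total = 14

14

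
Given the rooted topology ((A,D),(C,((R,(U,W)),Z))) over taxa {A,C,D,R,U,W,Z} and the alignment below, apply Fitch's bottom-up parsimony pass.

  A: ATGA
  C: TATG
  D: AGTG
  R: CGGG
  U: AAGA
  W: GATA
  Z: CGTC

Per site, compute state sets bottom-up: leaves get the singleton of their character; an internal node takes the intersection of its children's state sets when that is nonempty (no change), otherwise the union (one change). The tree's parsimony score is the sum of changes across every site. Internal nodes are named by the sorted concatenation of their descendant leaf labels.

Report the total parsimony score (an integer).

site 0, node AD: A={A} ∩ D={A} → {A} (+0)
site 0, node UW: U={A} ∪ W={G} → {A,G} (+1)
site 0, node RUW: R={C} ∪ UW={A,G} → {A,C,G} (+1)
site 0, node RUWZ: RUW={A,C,G} ∩ Z={C} → {C} (+0)
site 0, node CRUWZ: C={T} ∪ RUWZ={C} → {C,T} (+1)
site 0, node ACDRUWZ: AD={A} ∪ CRUWZ={C,T} → {A,C,T} (+1)
site 1, node AD: A={T} ∪ D={G} → {G,T} (+1)
site 1, node UW: U={A} ∩ W={A} → {A} (+0)
site 1, node RUW: R={G} ∪ UW={A} → {A,G} (+1)
site 1, node RUWZ: RUW={A,G} ∩ Z={G} → {G} (+0)
site 1, node CRUWZ: C={A} ∪ RUWZ={G} → {A,G} (+1)
site 1, node ACDRUWZ: AD={G,T} ∩ CRUWZ={A,G} → {G} (+0)
site 2, node AD: A={G} ∪ D={T} → {G,T} (+1)
site 2, node UW: U={G} ∪ W={T} → {G,T} (+1)
site 2, node RUW: R={G} ∩ UW={G,T} → {G} (+0)
site 2, node RUWZ: RUW={G} ∪ Z={T} → {G,T} (+1)
site 2, node CRUWZ: C={T} ∩ RUWZ={G,T} → {T} (+0)
site 2, node ACDRUWZ: AD={G,T} ∩ CRUWZ={T} → {T} (+0)
site 3, node AD: A={A} ∪ D={G} → {A,G} (+1)
site 3, node UW: U={A} ∩ W={A} → {A} (+0)
site 3, node RUW: R={G} ∪ UW={A} → {A,G} (+1)
site 3, node RUWZ: RUW={A,G} ∪ Z={C} → {A,C,G} (+1)
site 3, node CRUWZ: C={G} ∩ RUWZ={A,C,G} → {G} (+0)
site 3, node ACDRUWZ: AD={A,G} ∩ CRUWZ={G} → {G} (+0)
per-site changes: [4, 3, 3, 3]; total = 13

13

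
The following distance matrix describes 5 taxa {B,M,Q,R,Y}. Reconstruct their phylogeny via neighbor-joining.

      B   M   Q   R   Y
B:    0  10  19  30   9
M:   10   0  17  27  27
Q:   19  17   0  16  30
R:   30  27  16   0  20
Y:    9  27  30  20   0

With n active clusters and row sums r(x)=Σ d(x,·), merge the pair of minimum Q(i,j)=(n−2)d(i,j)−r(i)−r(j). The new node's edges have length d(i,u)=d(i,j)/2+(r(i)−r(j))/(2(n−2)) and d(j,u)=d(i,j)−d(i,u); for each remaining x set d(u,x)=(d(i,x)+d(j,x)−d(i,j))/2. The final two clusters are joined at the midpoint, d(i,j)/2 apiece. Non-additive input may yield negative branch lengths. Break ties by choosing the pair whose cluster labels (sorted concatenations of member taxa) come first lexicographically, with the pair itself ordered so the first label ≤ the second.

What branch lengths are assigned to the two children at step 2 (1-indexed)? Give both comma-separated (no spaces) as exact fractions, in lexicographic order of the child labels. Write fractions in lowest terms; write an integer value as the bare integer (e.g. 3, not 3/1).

1. join B+Y (d=9, Q=-127) ⇒ BY; edges |B|=3/2, |Y|=15/2
  updated: d(BY,M)=14, d(BY,Q)=20, d(BY,R)=41/2
2. join BY+M (d=14, Q=-169/2) ⇒ BMY; edges |BY|=49/8, |M|=63/8
  updated: d(BMY,Q)=23/2, d(BMY,R)=67/4
3. join BMY+Q (d=23/2, Q=-177/4) ⇒ BMQY; edges |BMY|=49/8, |Q|=43/8
  updated: d(BMQY,R)=85/8
4. join BMQY+R (d=85/8) ⇒ BMQRY; edges |BMQY|=85/16, |R|=85/16
final tree: ((((B:3/2,Y:15/2):49/8,M:63/8):49/8,Q:43/8):85/16,R:85/16)
total length: 361/8

49/8,63/8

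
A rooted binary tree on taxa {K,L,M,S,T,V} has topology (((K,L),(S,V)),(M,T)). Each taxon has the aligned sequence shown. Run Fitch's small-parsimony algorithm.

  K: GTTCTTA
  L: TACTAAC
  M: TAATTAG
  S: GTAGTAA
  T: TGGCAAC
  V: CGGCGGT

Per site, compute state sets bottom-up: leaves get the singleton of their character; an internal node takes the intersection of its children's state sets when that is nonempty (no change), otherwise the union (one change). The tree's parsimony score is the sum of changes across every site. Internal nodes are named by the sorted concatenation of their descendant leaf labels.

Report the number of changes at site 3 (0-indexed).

KL@0: {G} ∪ {T} = {G,T} (union, +1)
SV@0: {G} ∪ {C} = {C,G} (union, +1)
KLSV@0: {G,T} ∩ {C,G} = {G} (intersection, +0)
MT@0: {T} ∩ {T} = {T} (intersection, +0)
KLMSTV@0: {G} ∪ {T} = {G,T} (union, +1)
KL@1: {T} ∪ {A} = {A,T} (union, +1)
SV@1: {T} ∪ {G} = {G,T} (union, +1)
KLSV@1: {A,T} ∩ {G,T} = {T} (intersection, +0)
MT@1: {A} ∪ {G} = {A,G} (union, +1)
KLMSTV@1: {T} ∪ {A,G} = {A,G,T} (union, +1)
KL@2: {T} ∪ {C} = {C,T} (union, +1)
SV@2: {A} ∪ {G} = {A,G} (union, +1)
KLSV@2: {C,T} ∪ {A,G} = {A,C,G,T} (union, +1)
MT@2: {A} ∪ {G} = {A,G} (union, +1)
KLMSTV@2: {A,C,G,T} ∩ {A,G} = {A,G} (intersection, +0)
KL@3: {C} ∪ {T} = {C,T} (union, +1)
SV@3: {G} ∪ {C} = {C,G} (union, +1)
KLSV@3: {C,T} ∩ {C,G} = {C} (intersection, +0)
MT@3: {T} ∪ {C} = {C,T} (union, +1)
KLMSTV@3: {C} ∩ {C,T} = {C} (intersection, +0)
KL@4: {T} ∪ {A} = {A,T} (union, +1)
SV@4: {T} ∪ {G} = {G,T} (union, +1)
KLSV@4: {A,T} ∩ {G,T} = {T} (intersection, +0)
MT@4: {T} ∪ {A} = {A,T} (union, +1)
KLMSTV@4: {T} ∩ {A,T} = {T} (intersection, +0)
KL@5: {T} ∪ {A} = {A,T} (union, +1)
SV@5: {A} ∪ {G} = {A,G} (union, +1)
KLSV@5: {A,T} ∩ {A,G} = {A} (intersection, +0)
MT@5: {A} ∩ {A} = {A} (intersection, +0)
KLMSTV@5: {A} ∩ {A} = {A} (intersection, +0)
KL@6: {A} ∪ {C} = {A,C} (union, +1)
SV@6: {A} ∪ {T} = {A,T} (union, +1)
KLSV@6: {A,C} ∩ {A,T} = {A} (intersection, +0)
MT@6: {G} ∪ {C} = {C,G} (union, +1)
KLMSTV@6: {A} ∪ {C,G} = {A,C,G} (union, +1)
per-site changes: [3, 4, 4, 3, 3, 2, 4]; total = 23

3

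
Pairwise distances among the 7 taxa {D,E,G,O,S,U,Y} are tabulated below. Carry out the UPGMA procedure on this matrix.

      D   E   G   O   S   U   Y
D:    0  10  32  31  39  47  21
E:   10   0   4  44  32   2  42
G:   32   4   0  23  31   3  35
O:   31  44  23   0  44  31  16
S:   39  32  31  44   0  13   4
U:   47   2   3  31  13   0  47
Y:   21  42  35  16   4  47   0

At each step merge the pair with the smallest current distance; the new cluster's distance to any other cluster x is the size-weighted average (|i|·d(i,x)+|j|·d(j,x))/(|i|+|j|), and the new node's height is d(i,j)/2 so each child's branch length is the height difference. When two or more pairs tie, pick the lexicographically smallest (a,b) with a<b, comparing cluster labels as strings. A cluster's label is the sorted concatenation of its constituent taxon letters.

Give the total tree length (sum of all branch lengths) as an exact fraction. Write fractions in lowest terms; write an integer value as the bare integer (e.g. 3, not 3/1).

iteration 1: select E,U (d=2); attach at lengths (1, 1); label the merged cluster EU
  updated: d(D,EU)=57/2, d(EU,G)=7/2, d(EU,O)=75/2, d(EU,S)=45/2, d(EU,Y)=89/2
iteration 2: select EU,G (d=7/2); attach at lengths (3/4, 7/4); label the merged cluster EGU
  updated: d(D,EGU)=89/3, d(EGU,O)=98/3, d(EGU,S)=76/3, d(EGU,Y)=124/3
iteration 3: select S,Y (d=4); attach at lengths (2, 2); label the merged cluster SY
  updated: d(D,SY)=30, d(EGU,SY)=100/3, d(O,SY)=30
iteration 4: select D,EGU (d=89/3); attach at lengths (89/6, 157/12); label the merged cluster DEGU
  updated: d(DEGU,O)=129/4, d(DEGU,SY)=65/2
iteration 5: select O,SY (d=30); attach at lengths (15, 13); label the merged cluster OSY
  updated: d(DEGU,OSY)=389/12
iteration 6: select DEGU,OSY (d=389/12); attach at lengths (11/8, 29/24); label the merged cluster DEGOSUY
final tree: ((D:89/6,((E:1,U:1):3/4,G:7/4):157/12):11/8,(O:15,(S:2,Y:2):13):29/24)
total length: 67

67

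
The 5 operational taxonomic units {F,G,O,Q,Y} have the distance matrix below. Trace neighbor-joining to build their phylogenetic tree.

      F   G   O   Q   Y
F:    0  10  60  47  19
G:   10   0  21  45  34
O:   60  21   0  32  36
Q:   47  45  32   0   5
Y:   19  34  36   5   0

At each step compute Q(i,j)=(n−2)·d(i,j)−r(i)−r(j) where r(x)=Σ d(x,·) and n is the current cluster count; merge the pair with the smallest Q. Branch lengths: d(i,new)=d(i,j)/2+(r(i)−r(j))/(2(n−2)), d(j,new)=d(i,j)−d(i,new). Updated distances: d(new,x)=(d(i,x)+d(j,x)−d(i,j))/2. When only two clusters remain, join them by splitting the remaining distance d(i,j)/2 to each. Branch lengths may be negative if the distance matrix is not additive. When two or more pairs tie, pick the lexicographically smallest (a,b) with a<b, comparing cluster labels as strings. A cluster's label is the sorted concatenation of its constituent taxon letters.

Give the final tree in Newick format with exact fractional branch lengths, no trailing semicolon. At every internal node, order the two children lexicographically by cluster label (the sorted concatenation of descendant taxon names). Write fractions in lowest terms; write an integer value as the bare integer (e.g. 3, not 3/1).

((((F:28/3,G:2/3):131/8,O:153/8):99/8,Q:51/8):-11/16,Y:-11/16)

1. join F+G (d=10, Q=-216) ⇒ FG; edges |F|=28/3, |G|=2/3
  updated: d(FG,O)=71/2, d(FG,Q)=41, d(FG,Y)=43/2
2. join FG+O (d=71/2, Q=-261/2) ⇒ FGO; edges |FG|=131/8, |O|=153/8
  updated: d(FGO,Q)=75/4, d(FGO,Y)=11
3. join FGO+Q (d=75/4, Q=-139/4) ⇒ FGOQ; edges |FGO|=99/8, |Q|=51/8
  updated: d(FGOQ,Y)=-11/8
4. join FGOQ+Y (d=-11/8) ⇒ FGOQY; edges |FGOQ|=-11/16, |Y|=-11/16
final tree: ((((F:28/3,G:2/3):131/8,O:153/8):99/8,Q:51/8):-11/16,Y:-11/16)
total length: 503/8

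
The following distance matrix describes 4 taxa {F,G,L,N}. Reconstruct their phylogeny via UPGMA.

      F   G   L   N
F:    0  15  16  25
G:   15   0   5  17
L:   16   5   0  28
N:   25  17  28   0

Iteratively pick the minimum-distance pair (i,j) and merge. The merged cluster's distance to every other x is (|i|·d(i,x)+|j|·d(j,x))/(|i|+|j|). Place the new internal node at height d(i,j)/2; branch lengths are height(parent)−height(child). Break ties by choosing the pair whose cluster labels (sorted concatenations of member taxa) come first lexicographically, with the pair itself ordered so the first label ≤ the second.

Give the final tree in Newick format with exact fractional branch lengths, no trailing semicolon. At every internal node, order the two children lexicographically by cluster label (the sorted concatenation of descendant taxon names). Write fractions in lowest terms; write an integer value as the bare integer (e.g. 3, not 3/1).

((F:31/4,(G:5/2,L:5/2):21/4):47/12,N:35/3)

step 1: merge (G,L) at d=5; branch lengths G→5/2, L→5/2; new cluster GL
  updated: d(F,GL)=31/2, d(GL,N)=45/2
step 2: merge (F,GL) at d=31/2; branch lengths F→31/4, GL→21/4; new cluster FGL
  updated: d(FGL,N)=70/3
step 3: merge (FGL,N) at d=70/3; branch lengths FGL→47/12, N→35/3; new cluster FGLN
final tree: ((F:31/4,(G:5/2,L:5/2):21/4):47/12,N:35/3)
total length: 403/12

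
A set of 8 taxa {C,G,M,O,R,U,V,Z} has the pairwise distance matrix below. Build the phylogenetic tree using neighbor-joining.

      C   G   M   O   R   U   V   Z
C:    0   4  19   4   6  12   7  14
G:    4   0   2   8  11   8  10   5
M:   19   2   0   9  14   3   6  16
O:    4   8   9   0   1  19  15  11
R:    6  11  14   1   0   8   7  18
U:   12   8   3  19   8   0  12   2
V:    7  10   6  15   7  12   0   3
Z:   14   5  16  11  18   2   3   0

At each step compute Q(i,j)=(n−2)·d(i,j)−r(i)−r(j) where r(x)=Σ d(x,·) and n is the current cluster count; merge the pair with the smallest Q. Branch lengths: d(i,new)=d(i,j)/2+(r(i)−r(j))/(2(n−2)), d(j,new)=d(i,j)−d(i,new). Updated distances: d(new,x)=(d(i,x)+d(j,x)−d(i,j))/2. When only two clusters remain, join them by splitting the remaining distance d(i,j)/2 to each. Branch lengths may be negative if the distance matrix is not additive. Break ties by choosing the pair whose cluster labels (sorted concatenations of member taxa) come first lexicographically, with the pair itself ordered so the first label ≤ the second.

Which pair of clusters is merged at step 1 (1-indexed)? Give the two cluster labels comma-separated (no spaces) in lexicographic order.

iteration 1: select O,R (d=1, Q=-126); attach at lengths (2/3, 1/3); label the merged cluster OR
  updated: d(C,OR)=9/2, d(G,OR)=9, d(M,OR)=11, d(OR,U)=13, d(OR,V)=21/2, d(OR,Z)=14
iteration 2: select C,OR (d=9/2, Q=-100); attach at lengths (21/10, 12/5); label the merged cluster COR
  updated: d(COR,G)=17/4, d(COR,M)=51/4, d(COR,U)=41/4, d(COR,V)=13/2, d(COR,Z)=47/4
iteration 3: select U,Z (d=2, Q=-65); attach at lengths (11/16, 21/16); label the merged cluster UZ
  updated: d(COR,UZ)=10, d(G,UZ)=11/2, d(M,UZ)=17/2, d(UZ,V)=13/2
iteration 4: select G,M (d=2, Q=-45); attach at lengths (-1/4, 9/4); label the merged cluster GM
  updated: d(COR,GM)=15/2, d(GM,UZ)=6, d(GM,V)=7
iteration 5: select COR,V (d=13/2, Q=-31); attach at lengths (17/4, 9/4); label the merged cluster CORV
  updated: d(CORV,GM)=4, d(CORV,UZ)=5
iteration 6: select CORV,GM (d=4, Q=-15); attach at lengths (3/2, 5/2); label the merged cluster CGMORV
  updated: d(CGMORV,UZ)=7/2
iteration 7: select CGMORV,UZ (d=7/2); attach at lengths (7/4, 7/4); label the merged cluster CGMORUVZ
final tree: ((((C:21/10,(O:2/3,R:1/3):12/5):17/4,V:9/4):3/2,(G:-1/4,M:9/4):5/2):7/4,(U:11/16,Z:21/16):7/4)
total length: 47/2

O,R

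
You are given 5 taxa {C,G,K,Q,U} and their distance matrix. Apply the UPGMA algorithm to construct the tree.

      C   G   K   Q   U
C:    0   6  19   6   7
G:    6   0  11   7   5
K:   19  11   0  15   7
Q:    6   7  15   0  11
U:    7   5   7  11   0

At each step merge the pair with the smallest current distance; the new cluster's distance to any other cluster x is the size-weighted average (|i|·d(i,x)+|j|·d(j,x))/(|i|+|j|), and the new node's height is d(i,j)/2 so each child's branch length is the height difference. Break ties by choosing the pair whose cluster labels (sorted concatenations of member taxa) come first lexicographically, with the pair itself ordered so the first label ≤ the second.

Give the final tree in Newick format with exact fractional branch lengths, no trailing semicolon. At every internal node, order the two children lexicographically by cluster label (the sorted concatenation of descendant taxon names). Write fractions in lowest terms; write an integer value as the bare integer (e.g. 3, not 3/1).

iteration 1: select G,U (d=5); attach at lengths (5/2, 5/2); label the merged cluster GU
  updated: d(C,GU)=13/2, d(GU,K)=9, d(GU,Q)=9
iteration 2: select C,Q (d=6); attach at lengths (3, 3); label the merged cluster CQ
  updated: d(CQ,GU)=31/4, d(CQ,K)=17
iteration 3: select CQ,GU (d=31/4); attach at lengths (7/8, 11/8); label the merged cluster CGQU
  updated: d(CGQU,K)=13
iteration 4: select CGQU,K (d=13); attach at lengths (21/8, 13/2); label the merged cluster CGKQU
final tree: (((C:3,Q:3):7/8,(G:5/2,U:5/2):11/8):21/8,K:13/2)
total length: 179/8

(((C:3,Q:3):7/8,(G:5/2,U:5/2):11/8):21/8,K:13/2)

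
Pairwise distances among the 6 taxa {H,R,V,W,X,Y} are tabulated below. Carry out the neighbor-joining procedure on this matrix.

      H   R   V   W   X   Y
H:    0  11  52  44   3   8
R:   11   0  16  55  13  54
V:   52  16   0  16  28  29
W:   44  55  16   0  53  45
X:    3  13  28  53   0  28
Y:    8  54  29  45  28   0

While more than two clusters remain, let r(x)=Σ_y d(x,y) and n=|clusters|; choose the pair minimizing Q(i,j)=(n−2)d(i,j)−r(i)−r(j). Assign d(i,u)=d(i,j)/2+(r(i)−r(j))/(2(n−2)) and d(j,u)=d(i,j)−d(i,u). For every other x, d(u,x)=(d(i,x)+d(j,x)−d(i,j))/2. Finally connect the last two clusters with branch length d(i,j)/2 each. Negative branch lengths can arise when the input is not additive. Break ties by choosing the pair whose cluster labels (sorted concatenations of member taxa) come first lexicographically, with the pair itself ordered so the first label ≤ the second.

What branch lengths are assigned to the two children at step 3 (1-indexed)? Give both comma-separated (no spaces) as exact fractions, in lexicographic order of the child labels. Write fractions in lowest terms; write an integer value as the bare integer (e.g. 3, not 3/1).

step 1: merge (V,W) at d=16, Q=-290; branch lengths V→-1, W→17; new cluster VW
  updated: d(H,VW)=40, d(R,VW)=55/2, d(VW,X)=65/2, d(VW,Y)=29
step 2: merge (VW,Y) at d=29, Q=-161; branch lengths VW→97/6, Y→77/6; new cluster VWY
  updated: d(H,VWY)=19/2, d(R,VWY)=105/4, d(VWY,X)=63/4
step 3: merge (H,VWY) at d=19/2, Q=-56; branch lengths H→-9/4, VWY→47/4; new cluster HVWY
  updated: d(HVWY,R)=111/8, d(HVWY,X)=37/8
step 4: merge (HVWY,R) at d=111/8, Q=-63/2; branch lengths HVWY→11/4, R→89/8; new cluster HRVWY
  updated: d(HRVWY,X)=15/8
step 5: merge (HRVWY,X) at d=15/8; branch lengths HRVWY→15/16, X→15/16; new cluster HRVWXY
final tree: (((H:-9/4,((V:-1,W:17):97/6,Y:77/6):47/4):11/4,R:89/8):15/16,X:15/16)
total length: 281/4

-9/4,47/4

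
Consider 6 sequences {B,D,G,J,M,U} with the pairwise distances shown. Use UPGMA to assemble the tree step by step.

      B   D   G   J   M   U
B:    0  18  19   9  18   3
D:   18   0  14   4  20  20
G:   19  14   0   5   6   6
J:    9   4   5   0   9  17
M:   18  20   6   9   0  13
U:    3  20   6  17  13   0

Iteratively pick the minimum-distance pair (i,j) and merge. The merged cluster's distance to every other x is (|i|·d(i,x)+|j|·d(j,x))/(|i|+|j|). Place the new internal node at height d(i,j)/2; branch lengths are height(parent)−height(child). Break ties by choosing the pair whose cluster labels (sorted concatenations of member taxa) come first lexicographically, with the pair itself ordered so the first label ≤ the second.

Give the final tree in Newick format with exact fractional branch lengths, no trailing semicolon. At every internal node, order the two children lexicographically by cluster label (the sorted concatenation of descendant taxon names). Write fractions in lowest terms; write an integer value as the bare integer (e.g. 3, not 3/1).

1. join B+U (d=3) ⇒ BU; edges |B|=3/2, |U|=3/2
  updated: d(BU,D)=19, d(BU,G)=25/2, d(BU,J)=13, d(BU,M)=31/2
2. join D+J (d=4) ⇒ DJ; edges |D|=2, |J|=2
  updated: d(BU,DJ)=16, d(DJ,G)=19/2, d(DJ,M)=29/2
3. join G+M (d=6) ⇒ GM; edges |G|=3, |M|=3
  updated: d(BU,GM)=14, d(DJ,GM)=12
4. join DJ+GM (d=12) ⇒ DGJM; edges |DJ|=4, |GM|=3
  updated: d(BU,DGJM)=15
5. join BU+DGJM (d=15) ⇒ BDGJMU; edges |BU|=6, |DGJM|=3/2
final tree: ((B:3/2,U:3/2):6,((D:2,J:2):4,(G:3,M:3):3):3/2)
total length: 55/2

((B:3/2,U:3/2):6,((D:2,J:2):4,(G:3,M:3):3):3/2)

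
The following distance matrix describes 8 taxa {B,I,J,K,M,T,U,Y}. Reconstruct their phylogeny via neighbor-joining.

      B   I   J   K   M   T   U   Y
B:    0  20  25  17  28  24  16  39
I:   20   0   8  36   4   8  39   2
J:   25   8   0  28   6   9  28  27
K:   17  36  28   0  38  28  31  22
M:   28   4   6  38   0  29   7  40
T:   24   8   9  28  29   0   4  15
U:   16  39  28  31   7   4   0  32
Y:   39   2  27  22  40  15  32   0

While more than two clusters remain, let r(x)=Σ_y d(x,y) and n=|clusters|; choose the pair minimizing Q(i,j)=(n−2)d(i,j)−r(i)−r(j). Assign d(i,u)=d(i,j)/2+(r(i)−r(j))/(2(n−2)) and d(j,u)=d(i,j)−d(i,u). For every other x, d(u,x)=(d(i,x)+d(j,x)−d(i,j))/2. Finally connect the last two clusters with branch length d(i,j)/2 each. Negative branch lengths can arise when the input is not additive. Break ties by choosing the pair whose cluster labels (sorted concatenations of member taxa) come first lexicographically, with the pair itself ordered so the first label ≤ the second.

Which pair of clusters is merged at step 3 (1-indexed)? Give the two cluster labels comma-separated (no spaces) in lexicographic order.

iteration 1: select I,Y (d=2, Q=-282); attach at lengths (-4, 6); label the merged cluster IY
  updated: d(B,IY)=57/2, d(IY,J)=33/2, d(IY,K)=28, d(IY,M)=21, d(IY,T)=21/2, d(IY,U)=69/2
iteration 2: select B,K (d=17, Q=-447/2); attach at lengths (107/20, 233/20); label the merged cluster BK
  updated: d(BK,IY)=79/4, d(BK,J)=18, d(BK,M)=49/2, d(BK,T)=35/2, d(BK,U)=15
iteration 3: select M,U (d=7, Q=-148); attach at lengths (27/8, 29/8); label the merged cluster MU
  updated: d(BK,MU)=65/4, d(IY,MU)=97/4, d(J,MU)=27/2, d(MU,T)=13
iteration 4: select BK,MU (d=65/4, Q=-359/4); attach at lengths (71/8, 59/8); label the merged cluster BKMU
  updated: d(BKMU,IY)=111/8, d(BKMU,J)=61/8, d(BKMU,T)=57/8
iteration 5: select BKMU,J (d=61/8, Q=-93/2); attach at lengths (43/16, 79/16); label the merged cluster BJKMU
  updated: d(BJKMU,IY)=91/8, d(BJKMU,T)=17/4
iteration 6: select BJKMU,IY (d=91/8, Q=-209/8); attach at lengths (41/16, 141/16); label the merged cluster BIJKMUY
  updated: d(BIJKMUY,T)=27/16
iteration 7: select BIJKMUY,T (d=27/16); attach at lengths (27/32, 27/32); label the merged cluster BIJKMTUY
final tree: (((((B:107/20,K:233/20):71/8,(M:27/8,U:29/8):59/8):43/16,J:79/16):41/16,(I:-4,Y:6):141/16):27/32,T:27/32)
total length: 1007/16

M,U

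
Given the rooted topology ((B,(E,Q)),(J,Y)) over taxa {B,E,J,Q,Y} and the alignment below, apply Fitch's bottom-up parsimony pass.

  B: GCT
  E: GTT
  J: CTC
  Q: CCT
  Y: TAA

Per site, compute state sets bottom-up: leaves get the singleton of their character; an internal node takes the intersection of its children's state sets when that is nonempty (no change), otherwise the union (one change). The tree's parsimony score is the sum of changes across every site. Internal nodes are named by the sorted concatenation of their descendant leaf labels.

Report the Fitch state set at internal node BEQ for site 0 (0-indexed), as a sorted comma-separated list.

EQ@0: {G} ∪ {C} = {C,G} (union, +1)
BEQ@0: {G} ∩ {C,G} = {G} (intersection, +0)
JY@0: {C} ∪ {T} = {C,T} (union, +1)
BEJQY@0: {G} ∪ {C,T} = {C,G,T} (union, +1)
EQ@1: {T} ∪ {C} = {C,T} (union, +1)
BEQ@1: {C} ∩ {C,T} = {C} (intersection, +0)
JY@1: {T} ∪ {A} = {A,T} (union, +1)
BEJQY@1: {C} ∪ {A,T} = {A,C,T} (union, +1)
EQ@2: {T} ∩ {T} = {T} (intersection, +0)
BEQ@2: {T} ∩ {T} = {T} (intersection, +0)
JY@2: {C} ∪ {A} = {A,C} (union, +1)
BEJQY@2: {T} ∪ {A,C} = {A,C,T} (union, +1)
per-site changes: [3, 3, 2]; total = 8

G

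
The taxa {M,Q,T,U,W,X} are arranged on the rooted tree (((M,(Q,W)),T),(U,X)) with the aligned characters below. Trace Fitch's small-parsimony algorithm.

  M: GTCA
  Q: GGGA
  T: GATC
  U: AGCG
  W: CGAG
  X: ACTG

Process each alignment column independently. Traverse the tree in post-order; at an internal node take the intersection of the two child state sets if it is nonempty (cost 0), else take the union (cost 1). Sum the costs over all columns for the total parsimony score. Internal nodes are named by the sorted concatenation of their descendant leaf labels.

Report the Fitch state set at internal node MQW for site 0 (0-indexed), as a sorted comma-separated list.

site 0, node QW: Q={G} ∪ W={C} → {C,G} (+1)
site 0, node MQW: M={G} ∩ QW={C,G} → {G} (+0)
site 0, node MQTW: MQW={G} ∩ T={G} → {G} (+0)
site 0, node UX: U={A} ∩ X={A} → {A} (+0)
site 0, node MQTUWX: MQTW={G} ∪ UX={A} → {A,G} (+1)
site 1, node QW: Q={G} ∩ W={G} → {G} (+0)
site 1, node MQW: M={T} ∪ QW={G} → {G,T} (+1)
site 1, node MQTW: MQW={G,T} ∪ T={A} → {A,G,T} (+1)
site 1, node UX: U={G} ∪ X={C} → {C,G} (+1)
site 1, node MQTUWX: MQTW={A,G,T} ∩ UX={C,G} → {G} (+0)
site 2, node QW: Q={G} ∪ W={A} → {A,G} (+1)
site 2, node MQW: M={C} ∪ QW={A,G} → {A,C,G} (+1)
site 2, node MQTW: MQW={A,C,G} ∪ T={T} → {A,C,G,T} (+1)
site 2, node UX: U={C} ∪ X={T} → {C,T} (+1)
site 2, node MQTUWX: MQTW={A,C,G,T} ∩ UX={C,T} → {C,T} (+0)
site 3, node QW: Q={A} ∪ W={G} → {A,G} (+1)
site 3, node MQW: M={A} ∩ QW={A,G} → {A} (+0)
site 3, node MQTW: MQW={A} ∪ T={C} → {A,C} (+1)
site 3, node UX: U={G} ∩ X={G} → {G} (+0)
site 3, node MQTUWX: MQTW={A,C} ∪ UX={G} → {A,C,G} (+1)
per-site changes: [2, 3, 4, 3]; total = 12

G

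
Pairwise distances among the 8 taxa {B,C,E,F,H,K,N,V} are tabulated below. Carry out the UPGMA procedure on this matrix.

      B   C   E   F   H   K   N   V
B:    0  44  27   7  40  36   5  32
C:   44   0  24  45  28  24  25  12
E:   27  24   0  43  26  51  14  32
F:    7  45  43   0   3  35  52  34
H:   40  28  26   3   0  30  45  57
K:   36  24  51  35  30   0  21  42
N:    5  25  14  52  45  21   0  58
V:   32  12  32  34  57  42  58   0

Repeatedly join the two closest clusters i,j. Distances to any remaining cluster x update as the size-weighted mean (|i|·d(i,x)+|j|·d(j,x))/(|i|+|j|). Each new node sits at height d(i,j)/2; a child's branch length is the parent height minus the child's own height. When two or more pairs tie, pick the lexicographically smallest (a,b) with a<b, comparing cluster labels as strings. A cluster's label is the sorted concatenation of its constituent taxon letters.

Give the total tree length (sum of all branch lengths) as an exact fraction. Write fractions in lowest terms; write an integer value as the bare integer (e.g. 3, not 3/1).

1. join F+H (d=3) ⇒ FH; edges |F|=3/2, |H|=3/2
  updated: d(B,FH)=47/2, d(C,FH)=73/2, d(E,FH)=69/2, d(FH,K)=65/2, d(FH,N)=97/2, d(FH,V)=91/2
2. join B+N (d=5) ⇒ BN; edges |B|=5/2, |N|=5/2
  updated: d(BN,C)=69/2, d(BN,E)=41/2, d(BN,FH)=36, d(BN,K)=57/2, d(BN,V)=45
3. join C+V (d=12) ⇒ CV; edges |C|=6, |V|=6
  updated: d(BN,CV)=159/4, d(CV,E)=28, d(CV,FH)=41, d(CV,K)=33
4. join BN+E (d=41/2) ⇒ BEN; edges |BN|=31/4, |E|=41/4
  updated: d(BEN,CV)=215/6, d(BEN,FH)=71/2, d(BEN,K)=36
5. join FH+K (d=65/2) ⇒ FHK; edges |FH|=59/4, |K|=65/4
  updated: d(BEN,FHK)=107/3, d(CV,FHK)=115/3
6. join BEN+FHK (d=107/3) ⇒ BEFHKN; edges |BEN|=91/12, |FHK|=19/12
  updated: d(BEFHKN,CV)=445/12
7. join BEFHKN+CV (d=445/12) ⇒ BCEFHKNV; edges |BEFHKN|=17/24, |CV|=301/24
final tree: ((((B:5/2,N:5/2):31/4,E:41/4):91/12,((F:3/2,H:3/2):59/4,K:65/4):19/12):17/24,(C:6,V:6):301/24)
total length: 1097/12

1097/12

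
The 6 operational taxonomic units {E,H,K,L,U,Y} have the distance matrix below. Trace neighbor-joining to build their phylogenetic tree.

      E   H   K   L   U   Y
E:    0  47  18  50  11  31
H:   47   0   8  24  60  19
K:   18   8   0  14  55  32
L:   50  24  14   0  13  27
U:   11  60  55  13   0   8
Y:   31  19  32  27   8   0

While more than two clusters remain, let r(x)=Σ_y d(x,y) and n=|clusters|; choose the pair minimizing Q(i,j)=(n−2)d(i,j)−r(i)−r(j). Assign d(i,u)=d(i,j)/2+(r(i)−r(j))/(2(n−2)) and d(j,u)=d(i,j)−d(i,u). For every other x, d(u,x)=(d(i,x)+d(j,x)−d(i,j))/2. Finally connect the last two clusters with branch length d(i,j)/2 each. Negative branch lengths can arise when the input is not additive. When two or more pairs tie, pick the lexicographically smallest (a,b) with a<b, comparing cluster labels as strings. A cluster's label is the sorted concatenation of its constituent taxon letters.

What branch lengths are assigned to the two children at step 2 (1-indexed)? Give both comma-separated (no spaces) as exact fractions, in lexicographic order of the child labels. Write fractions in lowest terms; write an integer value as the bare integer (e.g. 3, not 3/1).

23/2,5/2

iteration 1: select E,U (d=11, Q=-260); attach at lengths (27/4, 17/4); label the merged cluster EU
  updated: d(EU,H)=48, d(EU,K)=31, d(EU,L)=26, d(EU,Y)=14
iteration 2: select EU,Y (d=14, Q=-169); attach at lengths (23/2, 5/2); label the merged cluster EUY
  updated: d(EUY,H)=53/2, d(EUY,K)=49/2, d(EUY,L)=39/2
iteration 3: select EUY,L (d=39/2, Q=-89); attach at lengths (13, 13/2); label the merged cluster ELUY
  updated: d(ELUY,H)=31/2, d(ELUY,K)=19/2
iteration 4: select ELUY,H (d=31/2, Q=-33); attach at lengths (17/2, 7); label the merged cluster EHLUY
  updated: d(EHLUY,K)=1
iteration 5: select EHLUY,K (d=1); attach at lengths (1/2, 1/2); label the merged cluster EHKLUY
final tree: (((((E:27/4,U:17/4):23/2,Y:5/2):13,L:13/2):17/2,H:7):1/2,K:1/2)
total length: 61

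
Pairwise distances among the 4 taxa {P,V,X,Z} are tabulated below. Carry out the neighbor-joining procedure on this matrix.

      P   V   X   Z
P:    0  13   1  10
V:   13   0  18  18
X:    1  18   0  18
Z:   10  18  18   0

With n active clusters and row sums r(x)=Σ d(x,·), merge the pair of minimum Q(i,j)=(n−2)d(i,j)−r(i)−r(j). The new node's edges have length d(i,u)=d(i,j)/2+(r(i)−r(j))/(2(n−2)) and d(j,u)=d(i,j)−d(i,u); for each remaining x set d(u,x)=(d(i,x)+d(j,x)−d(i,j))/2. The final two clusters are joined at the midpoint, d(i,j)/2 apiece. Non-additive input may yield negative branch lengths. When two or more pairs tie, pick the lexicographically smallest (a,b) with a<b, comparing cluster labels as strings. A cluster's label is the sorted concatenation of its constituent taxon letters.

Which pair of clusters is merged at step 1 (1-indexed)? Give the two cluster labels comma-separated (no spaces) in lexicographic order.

P,X

iteration 1: select P,X (d=1, Q=-59); attach at lengths (-11/4, 15/4); label the merged cluster PX
  updated: d(PX,V)=15, d(PX,Z)=27/2
iteration 2: select PX,V (d=15, Q=-93/2); attach at lengths (21/4, 39/4); label the merged cluster PVX
  updated: d(PVX,Z)=33/4
iteration 3: select PVX,Z (d=33/4); attach at lengths (33/8, 33/8); label the merged cluster PVXZ
final tree: (((P:-11/4,X:15/4):21/4,V:39/4):33/8,Z:33/8)
total length: 97/4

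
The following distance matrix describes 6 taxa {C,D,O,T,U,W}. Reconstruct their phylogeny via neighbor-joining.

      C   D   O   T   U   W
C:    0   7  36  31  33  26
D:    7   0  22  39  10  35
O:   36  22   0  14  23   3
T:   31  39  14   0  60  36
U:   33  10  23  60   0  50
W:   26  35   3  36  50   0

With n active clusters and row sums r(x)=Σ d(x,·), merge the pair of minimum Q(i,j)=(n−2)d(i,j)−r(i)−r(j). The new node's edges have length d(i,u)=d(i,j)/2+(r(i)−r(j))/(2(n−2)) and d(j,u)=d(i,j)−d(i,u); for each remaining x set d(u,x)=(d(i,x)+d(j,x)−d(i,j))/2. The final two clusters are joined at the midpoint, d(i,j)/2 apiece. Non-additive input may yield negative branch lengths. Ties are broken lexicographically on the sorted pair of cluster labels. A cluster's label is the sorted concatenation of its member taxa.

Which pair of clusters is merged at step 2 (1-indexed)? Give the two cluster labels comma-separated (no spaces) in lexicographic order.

step 1: merge (D,U) at d=10, Q=-249; branch lengths D→-23/8, U→103/8; new cluster DU
  updated: d(C,DU)=15, d(DU,O)=35/2, d(DU,T)=89/2, d(DU,W)=75/2
step 2: merge (C,DU) at d=15, Q=-355/2; branch lengths C→77/12, DU→103/12; new cluster CDU
  updated: d(CDU,O)=77/4, d(CDU,T)=121/4, d(CDU,W)=97/4
step 3: merge (CDU,T) at d=121/4, Q=-187/2; branch lengths CDU→27/2, T→67/4; new cluster CDTU
  updated: d(CDTU,O)=3/2, d(CDTU,W)=15
step 4: merge (CDTU,O) at d=3/2, Q=-39/2; branch lengths CDTU→27/4, O→-21/4; new cluster CDOTU
  updated: d(CDOTU,W)=33/4
step 5: merge (CDOTU,W) at d=33/4; branch lengths CDOTU→33/8, W→33/8; new cluster CDOTUW
final tree: ((((C:77/12,(D:-23/8,U:103/8):103/12):27/2,T:67/4):27/4,O:-21/4):33/8,W:33/8)
total length: 65

C,DU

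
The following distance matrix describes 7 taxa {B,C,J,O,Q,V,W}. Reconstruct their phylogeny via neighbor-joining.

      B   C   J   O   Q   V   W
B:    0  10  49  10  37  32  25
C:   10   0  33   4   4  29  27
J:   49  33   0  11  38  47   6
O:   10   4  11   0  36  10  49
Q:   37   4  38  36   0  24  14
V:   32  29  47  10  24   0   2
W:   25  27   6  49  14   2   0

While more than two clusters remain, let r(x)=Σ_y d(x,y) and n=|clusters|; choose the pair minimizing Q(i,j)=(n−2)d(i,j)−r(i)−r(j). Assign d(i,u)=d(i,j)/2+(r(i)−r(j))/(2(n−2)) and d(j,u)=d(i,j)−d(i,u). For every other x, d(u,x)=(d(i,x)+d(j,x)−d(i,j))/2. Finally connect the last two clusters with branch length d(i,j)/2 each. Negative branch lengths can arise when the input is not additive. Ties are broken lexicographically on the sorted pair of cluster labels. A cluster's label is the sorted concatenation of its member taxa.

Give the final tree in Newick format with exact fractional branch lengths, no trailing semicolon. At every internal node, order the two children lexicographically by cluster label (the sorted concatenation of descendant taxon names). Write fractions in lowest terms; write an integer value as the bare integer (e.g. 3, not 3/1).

iteration 1: select J,W (d=6, Q=-277); attach at lengths (91/10, -31/10); label the merged cluster JW
  updated: d(B,JW)=34, d(C,JW)=27, d(JW,O)=27, d(JW,Q)=23, d(JW,V)=43/2
iteration 2: select C,Q (d=4, Q=-182); attach at lengths (-17/4, 33/4); label the merged cluster CQ
  updated: d(B,CQ)=43/2, d(CQ,JW)=23, d(CQ,O)=18, d(CQ,V)=49/2
iteration 3: select B,O (d=10, Q=-265/2); attach at lengths (125/12, -5/12); label the merged cluster BO
  updated: d(BO,CQ)=59/4, d(BO,JW)=51/2, d(BO,V)=16
iteration 4: select BO,CQ (d=59/4, Q=-89); attach at lengths (47/8, 71/8); label the merged cluster BCOQ
  updated: d(BCOQ,JW)=135/8, d(BCOQ,V)=103/8
iteration 5: select BCOQ,JW (d=135/8, Q=-205/4); attach at lengths (33/8, 51/4); label the merged cluster BCJOQW
  updated: d(BCJOQW,V)=35/4
iteration 6: select BCJOQW,V (d=35/4); attach at lengths (35/8, 35/8); label the merged cluster BCJOQVW
final tree: ((((B:125/12,O:-5/12):47/8,(C:-17/4,Q:33/4):71/8):33/8,(J:91/10,W:-31/10):51/4):35/8,V:35/8)
total length: 483/8

((((B:125/12,O:-5/12):47/8,(C:-17/4,Q:33/4):71/8):33/8,(J:91/10,W:-31/10):51/4):35/8,V:35/8)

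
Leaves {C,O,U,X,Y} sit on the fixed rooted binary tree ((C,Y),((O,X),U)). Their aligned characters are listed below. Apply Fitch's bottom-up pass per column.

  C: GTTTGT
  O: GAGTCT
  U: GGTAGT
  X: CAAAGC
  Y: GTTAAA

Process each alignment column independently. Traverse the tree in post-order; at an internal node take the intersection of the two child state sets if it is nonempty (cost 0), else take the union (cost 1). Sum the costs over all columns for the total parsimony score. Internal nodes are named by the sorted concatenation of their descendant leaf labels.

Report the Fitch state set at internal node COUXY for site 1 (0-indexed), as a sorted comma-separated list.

A,G,T

site 0, node CY: C={G} ∩ Y={G} → {G} (+0)
site 0, node OX: O={G} ∪ X={C} → {C,G} (+1)
site 0, node OUX: OX={C,G} ∩ U={G} → {G} (+0)
site 0, node COUXY: CY={G} ∩ OUX={G} → {G} (+0)
site 1, node CY: C={T} ∩ Y={T} → {T} (+0)
site 1, node OX: O={A} ∩ X={A} → {A} (+0)
site 1, node OUX: OX={A} ∪ U={G} → {A,G} (+1)
site 1, node COUXY: CY={T} ∪ OUX={A,G} → {A,G,T} (+1)
site 2, node CY: C={T} ∩ Y={T} → {T} (+0)
site 2, node OX: O={G} ∪ X={A} → {A,G} (+1)
site 2, node OUX: OX={A,G} ∪ U={T} → {A,G,T} (+1)
site 2, node COUXY: CY={T} ∩ OUX={A,G,T} → {T} (+0)
site 3, node CY: C={T} ∪ Y={A} → {A,T} (+1)
site 3, node OX: O={T} ∪ X={A} → {A,T} (+1)
site 3, node OUX: OX={A,T} ∩ U={A} → {A} (+0)
site 3, node COUXY: CY={A,T} ∩ OUX={A} → {A} (+0)
site 4, node CY: C={G} ∪ Y={A} → {A,G} (+1)
site 4, node OX: O={C} ∪ X={G} → {C,G} (+1)
site 4, node OUX: OX={C,G} ∩ U={G} → {G} (+0)
site 4, node COUXY: CY={A,G} ∩ OUX={G} → {G} (+0)
site 5, node CY: C={T} ∪ Y={A} → {A,T} (+1)
site 5, node OX: O={T} ∪ X={C} → {C,T} (+1)
site 5, node OUX: OX={C,T} ∩ U={T} → {T} (+0)
site 5, node COUXY: CY={A,T} ∩ OUX={T} → {T} (+0)
per-site changes: [1, 2, 2, 2, 2, 2]; total = 11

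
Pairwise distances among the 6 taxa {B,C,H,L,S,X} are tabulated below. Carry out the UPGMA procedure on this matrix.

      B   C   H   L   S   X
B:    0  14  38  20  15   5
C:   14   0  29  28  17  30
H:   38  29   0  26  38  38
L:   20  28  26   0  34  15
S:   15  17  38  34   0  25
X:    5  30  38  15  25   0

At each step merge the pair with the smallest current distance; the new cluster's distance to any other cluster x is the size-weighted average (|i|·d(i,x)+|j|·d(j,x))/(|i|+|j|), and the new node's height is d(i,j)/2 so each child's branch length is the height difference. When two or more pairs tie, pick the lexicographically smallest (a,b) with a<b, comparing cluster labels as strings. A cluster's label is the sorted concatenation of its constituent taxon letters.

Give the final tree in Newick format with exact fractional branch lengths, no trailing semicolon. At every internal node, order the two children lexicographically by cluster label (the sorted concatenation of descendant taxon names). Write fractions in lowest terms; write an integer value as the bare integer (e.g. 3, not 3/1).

((((B:5/2,X:5/2):25/4,L:35/4):41/12,(C:17/2,S:17/2):11/3):71/15,H:169/10)

step 1: merge (B,X) at d=5; branch lengths B→5/2, X→5/2; new cluster BX
  updated: d(BX,C)=22, d(BX,H)=38, d(BX,L)=35/2, d(BX,S)=20
step 2: merge (C,S) at d=17; branch lengths C→17/2, S→17/2; new cluster CS
  updated: d(BX,CS)=21, d(CS,H)=67/2, d(CS,L)=31
step 3: merge (BX,L) at d=35/2; branch lengths BX→25/4, L→35/4; new cluster BLX
  updated: d(BLX,CS)=73/3, d(BLX,H)=34
step 4: merge (BLX,CS) at d=73/3; branch lengths BLX→41/12, CS→11/3; new cluster BCLSX
  updated: d(BCLSX,H)=169/5
step 5: merge (BCLSX,H) at d=169/5; branch lengths BCLSX→71/15, H→169/10; new cluster BCHLSX
final tree: ((((B:5/2,X:5/2):25/4,L:35/4):41/12,(C:17/2,S:17/2):11/3):71/15,H:169/10)
total length: 3943/60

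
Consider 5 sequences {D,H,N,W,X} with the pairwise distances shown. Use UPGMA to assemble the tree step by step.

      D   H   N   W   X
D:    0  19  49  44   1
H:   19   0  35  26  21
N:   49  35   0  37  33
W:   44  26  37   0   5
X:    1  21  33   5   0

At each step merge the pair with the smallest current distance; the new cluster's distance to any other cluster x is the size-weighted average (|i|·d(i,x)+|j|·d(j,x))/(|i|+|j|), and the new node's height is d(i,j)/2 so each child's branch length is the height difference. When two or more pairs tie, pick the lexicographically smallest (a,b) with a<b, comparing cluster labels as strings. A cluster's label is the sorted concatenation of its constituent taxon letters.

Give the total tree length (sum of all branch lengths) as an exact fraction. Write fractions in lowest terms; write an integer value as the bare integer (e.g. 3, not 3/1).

1. join D+X (d=1) ⇒ DX; edges |D|=1/2, |X|=1/2
  updated: d(DX,H)=20, d(DX,N)=41, d(DX,W)=49/2
2. join DX+H (d=20) ⇒ DHX; edges |DX|=19/2, |H|=10
  updated: d(DHX,N)=39, d(DHX,W)=25
3. join DHX+W (d=25) ⇒ DHWX; edges |DHX|=5/2, |W|=25/2
  updated: d(DHWX,N)=77/2
4. join DHWX+N (d=77/2) ⇒ DHNWX; edges |DHWX|=27/4, |N|=77/4
final tree: ((((D:1/2,X:1/2):19/2,H:10):5/2,W:25/2):27/4,N:77/4)
total length: 123/2

123/2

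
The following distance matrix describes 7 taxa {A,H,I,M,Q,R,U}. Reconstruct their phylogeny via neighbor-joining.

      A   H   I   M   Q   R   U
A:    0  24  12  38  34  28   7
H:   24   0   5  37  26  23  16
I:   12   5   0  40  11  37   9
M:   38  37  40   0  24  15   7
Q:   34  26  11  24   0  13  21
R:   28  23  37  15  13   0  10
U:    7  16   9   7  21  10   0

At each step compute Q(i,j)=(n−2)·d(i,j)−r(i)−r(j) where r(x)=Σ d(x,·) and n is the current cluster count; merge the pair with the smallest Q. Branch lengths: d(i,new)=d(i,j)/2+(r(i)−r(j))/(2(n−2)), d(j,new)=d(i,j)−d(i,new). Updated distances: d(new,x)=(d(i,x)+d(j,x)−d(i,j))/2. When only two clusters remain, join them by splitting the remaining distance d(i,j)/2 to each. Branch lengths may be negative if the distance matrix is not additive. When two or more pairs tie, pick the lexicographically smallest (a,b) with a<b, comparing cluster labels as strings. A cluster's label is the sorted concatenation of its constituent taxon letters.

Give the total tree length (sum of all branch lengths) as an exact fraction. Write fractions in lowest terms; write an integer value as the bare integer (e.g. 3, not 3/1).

1751/32

step 1: merge (H,I) at d=5, Q=-220; branch lengths H→21/5, I→4/5; new cluster HI
  updated: d(A,HI)=31/2, d(HI,M)=36, d(HI,Q)=16, d(HI,R)=55/2, d(HI,U)=10
step 2: merge (A,HI) at d=31/2, Q=-331/2; branch lengths A→159/16, HI→89/16; new cluster AHI
  updated: d(AHI,M)=117/4, d(AHI,Q)=69/4, d(AHI,R)=20, d(AHI,U)=3/4
step 3: merge (AHI,U) at d=3/4, Q=-415/4; branch lengths AHI→41/8, U→-35/8; new cluster AHIU
  updated: d(AHIU,M)=71/4, d(AHIU,Q)=75/4, d(AHIU,R)=117/8
step 4: merge (AHIU,M) at d=71/4, Q=-579/8; branch lengths AHIU→239/32, M→329/32; new cluster AHIMU
  updated: d(AHIMU,Q)=25/2, d(AHIMU,R)=95/16
step 5: merge (AHIMU,Q) at d=25/2, Q=-503/16; branch lengths AHIMU→87/32, Q→313/32; new cluster AHIMQU
  updated: d(AHIMQU,R)=103/32
step 6: merge (AHIMQU,R) at d=103/32; branch lengths AHIMQU→103/64, R→103/64; new cluster AHIMQRU
final tree: (((((A:159/16,(H:21/5,I:4/5):89/16):41/8,U:-35/8):239/32,M:329/32):87/32,Q:313/32):103/64,R:103/64)
total length: 1751/32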